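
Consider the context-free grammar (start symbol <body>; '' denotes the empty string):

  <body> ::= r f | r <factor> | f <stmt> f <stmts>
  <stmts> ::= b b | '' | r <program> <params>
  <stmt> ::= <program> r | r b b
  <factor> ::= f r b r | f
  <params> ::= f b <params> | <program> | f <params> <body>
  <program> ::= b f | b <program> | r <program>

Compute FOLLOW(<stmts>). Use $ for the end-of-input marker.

In <body> ::= f <stmt> f <stmts>: <stmts> is at the end, add FOLLOW(<body>) = { $, f, r }.
Union: FOLLOW(<stmts>) = { $, f, r }.

{ $, f, r }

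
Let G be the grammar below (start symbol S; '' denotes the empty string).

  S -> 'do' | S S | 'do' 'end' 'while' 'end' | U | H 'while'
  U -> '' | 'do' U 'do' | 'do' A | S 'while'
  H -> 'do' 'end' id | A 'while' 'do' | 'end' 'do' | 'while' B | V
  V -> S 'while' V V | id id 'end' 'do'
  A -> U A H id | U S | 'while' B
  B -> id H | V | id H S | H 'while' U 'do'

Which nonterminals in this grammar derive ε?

{ A, S, U }

Directly nullable (have an ''-production): U.
S -> S S with every symbol nullable, so S is nullable.
A -> U S with every symbol nullable, so A is nullable.
No other nonterminal has a production whose RHS symbols are all nullable.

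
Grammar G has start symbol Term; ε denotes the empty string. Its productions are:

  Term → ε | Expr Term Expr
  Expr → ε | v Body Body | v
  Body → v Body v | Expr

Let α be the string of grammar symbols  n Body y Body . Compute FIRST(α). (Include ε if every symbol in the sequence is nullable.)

n is a terminal; add {n} and stop.

{ n }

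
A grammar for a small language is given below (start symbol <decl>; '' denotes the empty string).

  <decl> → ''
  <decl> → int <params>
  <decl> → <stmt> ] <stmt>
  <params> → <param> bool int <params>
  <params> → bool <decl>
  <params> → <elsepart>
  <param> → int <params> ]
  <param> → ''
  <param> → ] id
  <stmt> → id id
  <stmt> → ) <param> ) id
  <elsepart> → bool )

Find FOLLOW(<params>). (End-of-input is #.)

In <decl> → int <params>: <params> is at the end, add FOLLOW(<decl>) = { #, ] }.
In <params> → <param> bool int <params>: <params> is at the end, add FOLLOW(<params>) = { #, ] }.
In <param> → int <params> ]: add FIRST(]) = { ] }.
Union: FOLLOW(<params>) = { #, ] }.

{ #, ] }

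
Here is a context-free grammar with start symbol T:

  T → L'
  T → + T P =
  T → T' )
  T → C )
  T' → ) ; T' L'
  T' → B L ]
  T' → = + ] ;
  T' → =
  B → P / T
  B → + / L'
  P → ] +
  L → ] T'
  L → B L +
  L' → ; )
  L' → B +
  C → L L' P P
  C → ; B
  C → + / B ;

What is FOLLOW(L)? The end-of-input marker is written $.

In T' → B L ]: add FIRST(]) = { ] }.
In L → B L +: add FIRST(+) = { + }.
In C → L L' P P: add FIRST(L' P P) = { +, ;, ] }.
Union: FOLLOW(L) = { +, ;, ] }.

{ +, ;, ] }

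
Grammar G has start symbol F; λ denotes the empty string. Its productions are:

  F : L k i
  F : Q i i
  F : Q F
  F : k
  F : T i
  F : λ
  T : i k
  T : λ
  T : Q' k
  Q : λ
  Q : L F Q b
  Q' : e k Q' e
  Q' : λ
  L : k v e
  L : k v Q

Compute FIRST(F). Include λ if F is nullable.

{ e, i, k, λ }

From F : L k i: add FIRST(L) = { k }.
From F : Q i i: Q nullable, take FIRST(Q) ∪ {i} = { i, k }.
From F : Q F: Q, F nullable, take FIRST(Q) ∪ FIRST(F) = { e, i, k }; also λ since the whole RHS is nullable.
F : k contributes {k}.
From F : T i: T nullable, take FIRST(T) ∪ {i} = { e, i, k }.
F : λ contributes λ.
Union: FIRST(F) = { e, i, k, λ }.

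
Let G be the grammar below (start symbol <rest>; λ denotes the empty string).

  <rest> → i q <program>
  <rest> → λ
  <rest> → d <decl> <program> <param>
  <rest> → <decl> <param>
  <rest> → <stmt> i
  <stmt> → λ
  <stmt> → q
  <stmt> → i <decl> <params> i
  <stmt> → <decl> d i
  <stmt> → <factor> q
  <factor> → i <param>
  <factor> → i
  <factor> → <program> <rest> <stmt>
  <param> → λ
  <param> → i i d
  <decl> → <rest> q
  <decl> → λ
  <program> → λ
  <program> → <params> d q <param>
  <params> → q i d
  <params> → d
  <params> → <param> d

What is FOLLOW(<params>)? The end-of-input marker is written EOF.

{ d, i }

In <stmt> → i <decl> <params> i: add FIRST(i) = { i }.
In <program> → <params> d q <param>: add FIRST(d q <param>) = { d }.
Union: FOLLOW(<params>) = { d, i }.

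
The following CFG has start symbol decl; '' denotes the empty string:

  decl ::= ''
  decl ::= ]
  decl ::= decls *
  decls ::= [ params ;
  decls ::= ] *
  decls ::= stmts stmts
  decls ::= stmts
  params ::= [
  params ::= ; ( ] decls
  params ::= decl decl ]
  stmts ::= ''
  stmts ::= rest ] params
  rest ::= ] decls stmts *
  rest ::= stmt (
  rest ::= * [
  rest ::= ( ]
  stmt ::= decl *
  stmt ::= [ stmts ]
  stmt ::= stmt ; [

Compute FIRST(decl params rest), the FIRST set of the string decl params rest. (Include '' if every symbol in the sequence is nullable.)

{ (, *, ;, [, ] }

Add FIRST(decl)\{''} = { (, *, [, ] }; decl is nullable, continue.
Add FIRST(params) = { (, *, ;, [, ] }; params is not nullable, stop.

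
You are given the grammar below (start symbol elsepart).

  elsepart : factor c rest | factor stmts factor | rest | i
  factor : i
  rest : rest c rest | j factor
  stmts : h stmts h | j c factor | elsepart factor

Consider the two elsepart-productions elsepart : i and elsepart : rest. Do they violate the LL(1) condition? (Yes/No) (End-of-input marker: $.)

No

FIRST(i) = { i } and FIRST(rest) = { j }.
The FIRST sets are disjoint and neither alternative is nullable — no conflict.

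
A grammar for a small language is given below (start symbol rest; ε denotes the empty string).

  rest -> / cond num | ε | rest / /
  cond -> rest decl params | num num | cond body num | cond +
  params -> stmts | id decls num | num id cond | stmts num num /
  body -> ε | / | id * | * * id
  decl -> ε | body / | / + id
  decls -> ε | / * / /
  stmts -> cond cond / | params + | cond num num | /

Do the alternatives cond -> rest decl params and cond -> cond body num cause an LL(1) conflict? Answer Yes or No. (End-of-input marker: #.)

Yes

FIRST(rest decl params) = { *, /, id, num } and FIRST(cond body num) = { *, /, id, num }.
Both contain *, so the two alternatives are not disjoint — LL(1) conflict.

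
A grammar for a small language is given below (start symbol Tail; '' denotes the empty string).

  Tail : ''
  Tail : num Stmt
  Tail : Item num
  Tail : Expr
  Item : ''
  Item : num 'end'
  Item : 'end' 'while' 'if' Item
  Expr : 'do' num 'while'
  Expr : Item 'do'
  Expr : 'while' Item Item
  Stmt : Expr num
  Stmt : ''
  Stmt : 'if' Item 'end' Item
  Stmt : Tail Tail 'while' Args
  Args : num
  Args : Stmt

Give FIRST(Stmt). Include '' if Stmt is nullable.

From Stmt : Expr num: add FIRST(Expr) = { 'do', 'end', 'while', num }.
Stmt : '' contributes ''.
Stmt : 'if' Item 'end' Item contributes {'if'}.
From Stmt : Tail Tail 'while' Args: Tail, Tail nullable, take FIRST(Tail) ∪ FIRST(Tail) ∪ {'while'} = { 'do', 'end', 'while', num }.
Union: FIRST(Stmt) = { 'do', 'end', 'if', 'while', num, '' }.

{ 'do', 'end', 'if', 'while', num, '' }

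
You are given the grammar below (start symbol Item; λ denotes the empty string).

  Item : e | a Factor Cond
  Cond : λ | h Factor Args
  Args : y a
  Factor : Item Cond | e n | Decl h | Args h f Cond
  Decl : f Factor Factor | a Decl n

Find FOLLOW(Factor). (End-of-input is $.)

In Item : a Factor Cond: add FIRST(Cond)\{λ} = { h }.
  Since Cond is nullable, also add FOLLOW(Item) = { $, a, e, f, h, n, y }.
In Cond : h Factor Args: add FIRST(Args) = { y }.
In Decl : f Factor Factor: add FIRST(Factor) = { a, e, f, y }.
In Decl : f Factor Factor: Factor is at the end, add FOLLOW(Decl) = { h, n }.
Union: FOLLOW(Factor) = { $, a, e, f, h, n, y }.

{ $, a, e, f, h, n, y }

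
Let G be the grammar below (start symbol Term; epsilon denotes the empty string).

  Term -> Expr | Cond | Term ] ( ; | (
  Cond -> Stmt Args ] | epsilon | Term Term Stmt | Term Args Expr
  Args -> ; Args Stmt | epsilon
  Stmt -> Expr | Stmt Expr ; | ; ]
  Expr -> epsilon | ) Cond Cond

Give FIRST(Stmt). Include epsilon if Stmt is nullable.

{ ), ;, epsilon }

From Stmt -> Expr: add FIRST(Expr) = { ), epsilon } (including epsilon since Expr is nullable).
From Stmt -> Stmt Expr ;: Stmt, Expr nullable, take FIRST(Stmt) ∪ FIRST(Expr) ∪ {;} = { ), ; }.
Stmt -> ; ] contributes {;}.
Union: FIRST(Stmt) = { ), ;, epsilon }.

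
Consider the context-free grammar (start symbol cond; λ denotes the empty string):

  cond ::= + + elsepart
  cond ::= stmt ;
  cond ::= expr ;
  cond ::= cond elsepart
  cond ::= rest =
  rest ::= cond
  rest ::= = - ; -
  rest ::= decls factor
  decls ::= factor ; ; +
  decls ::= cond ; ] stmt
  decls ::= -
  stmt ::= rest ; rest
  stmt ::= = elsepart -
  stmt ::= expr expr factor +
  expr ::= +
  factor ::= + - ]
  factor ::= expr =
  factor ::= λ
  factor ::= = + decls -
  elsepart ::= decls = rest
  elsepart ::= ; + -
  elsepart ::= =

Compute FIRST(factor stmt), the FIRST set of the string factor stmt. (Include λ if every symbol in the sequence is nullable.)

{ +, -, ;, = }

Add FIRST(factor)\{λ} = { +, = }; factor is nullable, continue.
Add FIRST(stmt) = { +, -, ;, = }; stmt is not nullable, stop.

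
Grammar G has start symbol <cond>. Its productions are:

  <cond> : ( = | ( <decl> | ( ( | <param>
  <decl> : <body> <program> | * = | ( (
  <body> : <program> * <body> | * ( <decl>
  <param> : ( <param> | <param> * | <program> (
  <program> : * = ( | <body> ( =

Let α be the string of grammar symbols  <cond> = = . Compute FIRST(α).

Add FIRST(<cond>) = { (, * }; <cond> is not nullable, stop.

{ (, * }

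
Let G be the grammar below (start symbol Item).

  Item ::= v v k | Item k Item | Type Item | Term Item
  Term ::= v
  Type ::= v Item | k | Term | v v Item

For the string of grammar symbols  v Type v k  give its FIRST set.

v is a terminal; add {v} and stop.

{ v }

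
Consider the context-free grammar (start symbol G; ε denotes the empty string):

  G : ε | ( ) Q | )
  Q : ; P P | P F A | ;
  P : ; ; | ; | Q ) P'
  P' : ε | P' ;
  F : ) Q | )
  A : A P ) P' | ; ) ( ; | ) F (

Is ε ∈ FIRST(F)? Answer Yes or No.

Nullable nonterminals: G, P'.
No production of F has an RHS whose symbols are all nullable, so F is not nullable.

No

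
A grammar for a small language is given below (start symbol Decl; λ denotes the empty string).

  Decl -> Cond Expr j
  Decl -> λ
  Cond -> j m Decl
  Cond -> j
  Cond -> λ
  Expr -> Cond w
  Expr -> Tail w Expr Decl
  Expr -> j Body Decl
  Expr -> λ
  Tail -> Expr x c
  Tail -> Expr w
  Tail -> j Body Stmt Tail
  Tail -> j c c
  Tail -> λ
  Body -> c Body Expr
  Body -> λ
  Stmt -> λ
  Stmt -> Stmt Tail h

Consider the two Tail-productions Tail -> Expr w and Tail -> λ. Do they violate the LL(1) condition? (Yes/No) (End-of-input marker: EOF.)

Yes

FIRST(Expr w) = { j, w, x } and FIRST(λ) = { λ }.
The second alternative is nullable and FOLLOW(Tail) = { h, w } shares w with FIRST of the first — conflict.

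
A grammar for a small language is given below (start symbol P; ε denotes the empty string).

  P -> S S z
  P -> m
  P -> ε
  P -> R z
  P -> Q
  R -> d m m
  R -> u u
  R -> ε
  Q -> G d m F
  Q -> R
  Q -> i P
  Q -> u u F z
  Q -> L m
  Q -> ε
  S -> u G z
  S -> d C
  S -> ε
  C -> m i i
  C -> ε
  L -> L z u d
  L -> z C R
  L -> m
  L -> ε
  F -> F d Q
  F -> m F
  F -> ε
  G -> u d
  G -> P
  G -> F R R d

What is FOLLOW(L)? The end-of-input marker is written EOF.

In Q -> L m: add FIRST(m) = { m }.
In L -> L z u d: add FIRST(z u d) = { z }.
Union: FOLLOW(L) = { m, z }.

{ m, z }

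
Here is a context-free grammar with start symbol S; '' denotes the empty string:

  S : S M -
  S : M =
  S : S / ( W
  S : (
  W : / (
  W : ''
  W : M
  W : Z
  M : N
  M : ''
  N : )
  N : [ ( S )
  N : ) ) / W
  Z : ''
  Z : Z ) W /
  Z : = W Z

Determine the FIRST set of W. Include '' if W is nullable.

{ ), /, =, [, '' }

W : / ( contributes {/}.
W : '' contributes ''.
From W : M: add FIRST(M) = { ), [, '' } (including '' since M is nullable).
From W : Z: add FIRST(Z) = { ), =, '' } (including '' since Z is nullable).
Union: FIRST(W) = { ), /, =, [, '' }.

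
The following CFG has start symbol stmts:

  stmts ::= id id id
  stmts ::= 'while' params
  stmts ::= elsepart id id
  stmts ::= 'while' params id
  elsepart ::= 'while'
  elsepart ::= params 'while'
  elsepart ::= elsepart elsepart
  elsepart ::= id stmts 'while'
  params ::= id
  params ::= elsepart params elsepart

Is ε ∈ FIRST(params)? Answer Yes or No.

No

No nonterminal in this grammar is nullable.
No production of params has an RHS whose symbols are all nullable, so params is not nullable.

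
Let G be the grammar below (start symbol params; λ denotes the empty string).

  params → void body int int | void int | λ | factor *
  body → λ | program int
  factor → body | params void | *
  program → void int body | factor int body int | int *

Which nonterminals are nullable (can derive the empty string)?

{ body, factor, params }

Directly nullable (have an λ-production): params, body.
factor → body with every symbol nullable, so factor is nullable.
No other nonterminal has a production whose RHS symbols are all nullable.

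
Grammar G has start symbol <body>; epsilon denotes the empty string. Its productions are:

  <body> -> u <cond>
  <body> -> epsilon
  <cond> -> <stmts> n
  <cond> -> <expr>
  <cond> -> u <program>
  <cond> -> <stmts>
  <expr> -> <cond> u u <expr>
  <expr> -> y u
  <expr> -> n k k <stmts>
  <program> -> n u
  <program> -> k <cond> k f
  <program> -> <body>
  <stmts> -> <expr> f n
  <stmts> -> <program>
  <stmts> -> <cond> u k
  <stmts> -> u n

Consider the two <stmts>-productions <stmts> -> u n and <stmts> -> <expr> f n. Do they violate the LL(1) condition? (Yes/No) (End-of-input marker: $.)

Yes

FIRST(u n) = { u } and FIRST(<expr> f n) = { k, n, u, y }.
Both contain u, so the two alternatives are not disjoint — LL(1) conflict.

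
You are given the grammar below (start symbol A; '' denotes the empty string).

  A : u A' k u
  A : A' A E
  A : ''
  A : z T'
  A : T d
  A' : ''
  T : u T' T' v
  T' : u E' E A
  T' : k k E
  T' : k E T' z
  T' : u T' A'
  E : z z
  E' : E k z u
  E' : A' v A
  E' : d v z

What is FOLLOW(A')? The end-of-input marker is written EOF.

{ EOF, k, u, v, z }

In A : u A' k u: add FIRST(k u) = { k }.
In A : A' A E: add FIRST(A E) = { u, z }.
In T' : u T' A': A' is at the end, add FOLLOW(T') = { EOF, k, u, v, z }.
In E' : A' v A: add FIRST(v A) = { v }.
Union: FOLLOW(A') = { EOF, k, u, v, z }.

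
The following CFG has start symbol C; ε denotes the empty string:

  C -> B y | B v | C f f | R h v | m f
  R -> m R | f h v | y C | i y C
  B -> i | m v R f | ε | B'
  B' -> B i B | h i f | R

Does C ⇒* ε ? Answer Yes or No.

Nullable nonterminals: B.
No production of C has an RHS whose symbols are all nullable, so C is not nullable.

No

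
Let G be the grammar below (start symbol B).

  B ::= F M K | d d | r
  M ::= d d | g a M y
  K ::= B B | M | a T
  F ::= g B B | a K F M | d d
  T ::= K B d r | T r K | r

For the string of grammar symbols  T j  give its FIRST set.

Add FIRST(T) = { a, d, g, r }; T is not nullable, stop.

{ a, d, g, r }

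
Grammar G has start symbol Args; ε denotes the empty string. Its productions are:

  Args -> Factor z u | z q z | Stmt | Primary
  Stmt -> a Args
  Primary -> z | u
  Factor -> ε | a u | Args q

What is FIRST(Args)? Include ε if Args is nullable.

From Args -> Factor z u: Factor nullable, take FIRST(Factor) ∪ {z} = { a, u, z }.
Args -> z q z contributes {z}.
From Args -> Stmt: add FIRST(Stmt) = { a }.
From Args -> Primary: add FIRST(Primary) = { u, z }.
Union: FIRST(Args) = { a, u, z }.

{ a, u, z }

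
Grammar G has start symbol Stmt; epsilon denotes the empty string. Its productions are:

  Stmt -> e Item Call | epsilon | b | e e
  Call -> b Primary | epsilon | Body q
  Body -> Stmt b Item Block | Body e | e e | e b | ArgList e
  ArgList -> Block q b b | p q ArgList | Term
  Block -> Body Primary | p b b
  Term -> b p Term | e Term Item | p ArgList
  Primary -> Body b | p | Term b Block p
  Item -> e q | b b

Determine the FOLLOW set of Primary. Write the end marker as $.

In Call -> b Primary: Primary is at the end, add FOLLOW(Call) = { $, b }.
In Block -> Body Primary: Primary is at the end, add FOLLOW(Block) = { b, e, p, q }.
Union: FOLLOW(Primary) = { $, b, e, p, q }.

{ $, b, e, p, q }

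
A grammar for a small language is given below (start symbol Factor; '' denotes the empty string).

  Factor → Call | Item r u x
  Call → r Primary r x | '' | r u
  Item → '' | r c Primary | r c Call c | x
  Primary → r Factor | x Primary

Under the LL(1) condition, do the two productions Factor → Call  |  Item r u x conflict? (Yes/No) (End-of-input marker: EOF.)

Yes

FIRST(Call) = { r, '' } and FIRST(Item r u x) = { r, x }.
Both contain r, so the two alternatives are not disjoint — LL(1) conflict.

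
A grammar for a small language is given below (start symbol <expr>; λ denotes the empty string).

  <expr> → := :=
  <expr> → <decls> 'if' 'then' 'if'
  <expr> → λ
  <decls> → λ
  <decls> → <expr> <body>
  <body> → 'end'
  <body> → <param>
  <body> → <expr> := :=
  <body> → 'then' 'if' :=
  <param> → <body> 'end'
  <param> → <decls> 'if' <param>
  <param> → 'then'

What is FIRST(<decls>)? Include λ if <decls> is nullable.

{ 'end', 'if', 'then', :=, λ }

<decls> → λ contributes λ.
From <decls> → <expr> <body>: <expr> nullable, take FIRST(<expr>) ∪ FIRST(<body>) = { 'end', 'if', 'then', := }.
Union: FIRST(<decls>) = { 'end', 'if', 'then', :=, λ }.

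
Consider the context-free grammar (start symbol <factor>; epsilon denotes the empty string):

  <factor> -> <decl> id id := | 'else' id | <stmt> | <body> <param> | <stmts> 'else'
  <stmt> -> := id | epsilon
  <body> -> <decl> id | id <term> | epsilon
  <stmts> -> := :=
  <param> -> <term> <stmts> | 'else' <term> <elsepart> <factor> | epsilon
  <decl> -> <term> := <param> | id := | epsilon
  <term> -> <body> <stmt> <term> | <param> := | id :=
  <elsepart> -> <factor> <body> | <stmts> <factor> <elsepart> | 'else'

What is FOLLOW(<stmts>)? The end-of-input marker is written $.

{ $, 'else', :=, id }

In <factor> -> <stmts> 'else': add FIRST('else') = { 'else' }.
In <param> -> <term> <stmts>: <stmts> is at the end, add FOLLOW(<param>) = { $, 'else', :=, id }.
In <elsepart> -> <stmts> <factor> <elsepart>: add FIRST(<factor> <elsepart>)\{epsilon} = { 'else', :=, id }.
  Since <factor> <elsepart> is nullable, also add FOLLOW(<elsepart>) = { $, 'else', :=, id }.
Union: FOLLOW(<stmts>) = { $, 'else', :=, id }.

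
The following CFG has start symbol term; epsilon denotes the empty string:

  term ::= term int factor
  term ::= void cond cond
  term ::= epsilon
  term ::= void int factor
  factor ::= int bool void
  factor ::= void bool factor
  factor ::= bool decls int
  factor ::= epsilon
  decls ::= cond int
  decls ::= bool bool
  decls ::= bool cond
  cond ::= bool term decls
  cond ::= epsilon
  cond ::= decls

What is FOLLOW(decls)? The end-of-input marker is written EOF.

{ EOF, bool, int }

In factor ::= bool decls int: add FIRST(int) = { int }.
In cond ::= bool term decls: decls is at the end, add FOLLOW(cond) = { EOF, bool, int }.
In cond ::= decls: decls is at the end, add FOLLOW(cond) = { EOF, bool, int }.
Union: FOLLOW(decls) = { EOF, bool, int }.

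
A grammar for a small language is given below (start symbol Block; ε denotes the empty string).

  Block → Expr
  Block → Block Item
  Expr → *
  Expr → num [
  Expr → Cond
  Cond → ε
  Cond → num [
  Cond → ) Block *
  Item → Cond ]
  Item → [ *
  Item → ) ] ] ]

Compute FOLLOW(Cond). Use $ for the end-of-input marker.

In Expr → Cond: Cond is at the end, add FOLLOW(Expr) = { $, ), *, [, ], num }.
In Item → Cond ]: add FIRST(]) = { ] }.
Union: FOLLOW(Cond) = { $, ), *, [, ], num }.

{ $, ), *, [, ], num }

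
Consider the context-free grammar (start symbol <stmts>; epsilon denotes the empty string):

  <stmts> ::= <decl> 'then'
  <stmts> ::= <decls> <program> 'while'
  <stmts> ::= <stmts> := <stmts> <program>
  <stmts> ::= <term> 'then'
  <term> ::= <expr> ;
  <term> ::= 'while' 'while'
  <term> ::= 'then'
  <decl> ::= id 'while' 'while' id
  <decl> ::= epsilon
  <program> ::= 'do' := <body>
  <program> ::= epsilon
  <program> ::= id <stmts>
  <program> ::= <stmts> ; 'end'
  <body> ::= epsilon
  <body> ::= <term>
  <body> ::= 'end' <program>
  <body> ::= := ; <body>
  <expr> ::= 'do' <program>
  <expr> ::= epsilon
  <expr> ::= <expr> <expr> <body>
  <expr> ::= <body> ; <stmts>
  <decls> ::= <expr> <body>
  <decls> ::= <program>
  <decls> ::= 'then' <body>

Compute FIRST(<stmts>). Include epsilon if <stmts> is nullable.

{ 'do', 'end', 'then', 'while', :=, ;, id }

From <stmts> ::= <decl> 'then': <decl> nullable, take FIRST(<decl>) ∪ {'then'} = { 'then', id }.
From <stmts> ::= <decls> <program> 'while': <decls>, <program> nullable, take FIRST(<decls>) ∪ FIRST(<program>) ∪ {'while'} = { 'do', 'end', 'then', 'while', :=, ;, id }.
From <stmts> ::= <stmts> := <stmts> <program>: add FIRST(<stmts>) = { 'do', 'end', 'then', 'while', :=, ;, id }.
From <stmts> ::= <term> 'then': add FIRST(<term>) = { 'do', 'end', 'then', 'while', :=, ; }.
Union: FIRST(<stmts>) = { 'do', 'end', 'then', 'while', :=, ;, id }.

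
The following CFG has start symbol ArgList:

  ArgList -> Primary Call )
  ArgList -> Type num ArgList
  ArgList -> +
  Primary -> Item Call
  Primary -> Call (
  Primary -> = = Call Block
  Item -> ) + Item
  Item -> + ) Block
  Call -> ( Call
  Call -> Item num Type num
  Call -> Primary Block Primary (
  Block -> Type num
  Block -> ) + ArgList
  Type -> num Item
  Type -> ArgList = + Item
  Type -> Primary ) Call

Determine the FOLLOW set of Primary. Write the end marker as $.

{ (, ), +, =, num }

In ArgList -> Primary Call ): add FIRST(Call )) = { (, ), +, = }.
In Call -> Primary Block Primary (: add FIRST(Block Primary () = { (, ), +, =, num }.
In Call -> Primary Block Primary (: add FIRST(() = { ( }.
In Type -> Primary ) Call: add FIRST() Call) = { ) }.
Union: FOLLOW(Primary) = { (, ), +, =, num }.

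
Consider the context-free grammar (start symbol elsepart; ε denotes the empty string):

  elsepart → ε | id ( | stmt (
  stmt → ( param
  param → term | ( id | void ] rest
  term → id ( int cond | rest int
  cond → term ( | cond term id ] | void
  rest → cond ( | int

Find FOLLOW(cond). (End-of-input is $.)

{ (, id, int, void }

In term → id ( int cond: cond is at the end, add FOLLOW(term) = { (, id }.
In cond → cond term id ]: add FIRST(term id ]) = { id, int, void }.
In rest → cond (: add FIRST(() = { ( }.
Union: FOLLOW(cond) = { (, id, int, void }.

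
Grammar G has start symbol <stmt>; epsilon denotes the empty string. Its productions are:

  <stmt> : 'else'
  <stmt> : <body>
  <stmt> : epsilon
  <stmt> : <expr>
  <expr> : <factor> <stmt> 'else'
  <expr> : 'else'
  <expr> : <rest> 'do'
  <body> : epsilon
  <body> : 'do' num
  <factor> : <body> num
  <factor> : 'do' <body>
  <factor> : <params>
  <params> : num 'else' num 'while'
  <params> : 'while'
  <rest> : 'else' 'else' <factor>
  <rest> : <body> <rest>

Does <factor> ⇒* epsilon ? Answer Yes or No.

Nullable nonterminals: <body>, <stmt>.
No production of <factor> has an RHS whose symbols are all nullable, so <factor> is not nullable.

No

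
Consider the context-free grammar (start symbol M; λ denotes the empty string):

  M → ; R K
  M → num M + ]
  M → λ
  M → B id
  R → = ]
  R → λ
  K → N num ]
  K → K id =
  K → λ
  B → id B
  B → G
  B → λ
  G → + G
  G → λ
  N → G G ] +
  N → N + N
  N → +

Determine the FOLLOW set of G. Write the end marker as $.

In B → G: G is at the end, add FOLLOW(B) = { id }.
In G → + G: G is at the end, add FOLLOW(G) = { +, ], id }.
In N → G G ] +: add FIRST(G ] +) = { +, ] }.
In N → G G ] +: add FIRST(] +) = { ] }.
Union: FOLLOW(G) = { +, ], id }.

{ +, ], id }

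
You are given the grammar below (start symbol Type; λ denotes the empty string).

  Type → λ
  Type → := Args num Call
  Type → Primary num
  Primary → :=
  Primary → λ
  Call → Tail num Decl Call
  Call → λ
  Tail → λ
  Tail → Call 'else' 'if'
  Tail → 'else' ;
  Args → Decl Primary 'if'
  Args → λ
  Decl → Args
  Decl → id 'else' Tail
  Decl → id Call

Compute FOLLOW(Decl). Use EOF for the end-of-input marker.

{ EOF, 'else', 'if', :=, num }

In Call → Tail num Decl Call: add FIRST(Call)\{λ} = { 'else', num }.
  Since Call is nullable, also add FOLLOW(Call) = { EOF, 'else', 'if', :=, num }.
In Args → Decl Primary 'if': add FIRST(Primary 'if') = { 'if', := }.
Union: FOLLOW(Decl) = { EOF, 'else', 'if', :=, num }.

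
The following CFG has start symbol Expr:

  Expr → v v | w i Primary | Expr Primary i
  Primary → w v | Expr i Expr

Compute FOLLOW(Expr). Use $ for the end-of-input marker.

{ $, i, v, w }

Expr is the start symbol, so $ ∈ FOLLOW(Expr).
In Expr → Expr Primary i: add FIRST(Primary i) = { v, w }.
In Primary → Expr i Expr: add FIRST(i Expr) = { i }.
In Primary → Expr i Expr: Expr is at the end, add FOLLOW(Primary) = { $, i, v, w }.
Union: FOLLOW(Expr) = { $, i, v, w }.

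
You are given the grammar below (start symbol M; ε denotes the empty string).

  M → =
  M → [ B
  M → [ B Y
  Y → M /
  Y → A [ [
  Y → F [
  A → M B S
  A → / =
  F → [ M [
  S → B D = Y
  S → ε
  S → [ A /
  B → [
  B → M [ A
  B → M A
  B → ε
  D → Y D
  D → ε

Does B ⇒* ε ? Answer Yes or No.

B has an ε-production, so B ⇒ ε.

Yes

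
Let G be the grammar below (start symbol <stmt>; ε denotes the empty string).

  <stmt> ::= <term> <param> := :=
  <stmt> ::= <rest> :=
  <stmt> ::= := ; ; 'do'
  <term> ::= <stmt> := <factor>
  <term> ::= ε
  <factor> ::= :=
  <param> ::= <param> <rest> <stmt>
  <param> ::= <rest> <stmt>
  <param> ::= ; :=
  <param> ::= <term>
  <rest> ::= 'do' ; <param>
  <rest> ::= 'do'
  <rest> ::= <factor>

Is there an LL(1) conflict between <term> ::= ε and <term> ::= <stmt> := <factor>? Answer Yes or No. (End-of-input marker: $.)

FIRST(ε) = { ε } and FIRST(<stmt> := <factor>) = { 'do', :=, ; }.
The first alternative is nullable and FOLLOW(<term>) = { 'do', :=, ; } shares 'do' with FIRST of the second — conflict.

Yes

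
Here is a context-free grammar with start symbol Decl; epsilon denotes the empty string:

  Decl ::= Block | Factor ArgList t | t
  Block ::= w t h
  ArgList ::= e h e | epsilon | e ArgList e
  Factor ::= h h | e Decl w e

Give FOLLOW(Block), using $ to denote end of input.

{ $, w }

In Decl ::= Block: Block is at the end, add FOLLOW(Decl) = { $, w }.
Union: FOLLOW(Block) = { $, w }.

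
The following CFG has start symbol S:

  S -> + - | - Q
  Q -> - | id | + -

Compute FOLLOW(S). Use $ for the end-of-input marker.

{ $ }

S is the start symbol, so $ ∈ FOLLOW(S).
Union: FOLLOW(S) = { $ }.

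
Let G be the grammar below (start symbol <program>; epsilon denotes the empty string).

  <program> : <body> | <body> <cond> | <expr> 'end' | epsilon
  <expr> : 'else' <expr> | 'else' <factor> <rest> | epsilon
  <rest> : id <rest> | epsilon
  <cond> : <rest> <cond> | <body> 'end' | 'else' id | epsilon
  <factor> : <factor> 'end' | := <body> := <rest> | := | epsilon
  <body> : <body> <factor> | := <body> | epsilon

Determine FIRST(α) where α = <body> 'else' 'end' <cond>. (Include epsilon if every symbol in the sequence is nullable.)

Add FIRST(<body>)\{epsilon} = { 'end', := }; <body> is nullable, continue.
'else' is a terminal; add {'else'} and stop.

{ 'else', 'end', := }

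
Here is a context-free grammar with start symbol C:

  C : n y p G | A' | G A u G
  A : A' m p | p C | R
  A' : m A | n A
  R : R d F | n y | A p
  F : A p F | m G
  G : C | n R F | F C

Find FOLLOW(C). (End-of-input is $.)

{ $, d, m, n, p, u }

C is the start symbol, so $ ∈ FOLLOW(C).
In A : p C: C is at the end, add FOLLOW(A) = { $, d, m, n, p, u }.
In G : C: C is at the end, add FOLLOW(G) = { $, d, m, n, p, u }.
In G : F C: C is at the end, add FOLLOW(G) = { $, d, m, n, p, u }.
Union: FOLLOW(C) = { $, d, m, n, p, u }.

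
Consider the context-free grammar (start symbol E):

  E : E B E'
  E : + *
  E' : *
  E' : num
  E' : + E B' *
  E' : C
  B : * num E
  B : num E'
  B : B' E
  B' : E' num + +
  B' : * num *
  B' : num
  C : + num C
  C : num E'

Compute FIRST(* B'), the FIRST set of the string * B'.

{ * }

* is a terminal; add {*} and stop.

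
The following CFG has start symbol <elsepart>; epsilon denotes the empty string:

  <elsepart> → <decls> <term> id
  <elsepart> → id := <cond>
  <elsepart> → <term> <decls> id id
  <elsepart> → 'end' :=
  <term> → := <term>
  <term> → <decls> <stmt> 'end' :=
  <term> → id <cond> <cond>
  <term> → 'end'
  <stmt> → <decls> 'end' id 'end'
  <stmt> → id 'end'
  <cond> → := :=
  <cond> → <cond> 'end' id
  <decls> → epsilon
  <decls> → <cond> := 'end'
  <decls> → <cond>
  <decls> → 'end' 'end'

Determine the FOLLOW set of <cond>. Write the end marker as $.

{ $, 'end', :=, id }

In <elsepart> → id := <cond>: <cond> is at the end, add FOLLOW(<elsepart>) = { $ }.
In <term> → id <cond> <cond>: add FIRST(<cond>) = { := }.
In <term> → id <cond> <cond>: <cond> is at the end, add FOLLOW(<term>) = { 'end', :=, id }.
In <cond> → <cond> 'end' id: add FIRST('end' id) = { 'end' }.
In <decls> → <cond> := 'end': add FIRST(:= 'end') = { := }.
In <decls> → <cond>: <cond> is at the end, add FOLLOW(<decls>) = { 'end', :=, id }.
Union: FOLLOW(<cond>) = { $, 'end', :=, id }.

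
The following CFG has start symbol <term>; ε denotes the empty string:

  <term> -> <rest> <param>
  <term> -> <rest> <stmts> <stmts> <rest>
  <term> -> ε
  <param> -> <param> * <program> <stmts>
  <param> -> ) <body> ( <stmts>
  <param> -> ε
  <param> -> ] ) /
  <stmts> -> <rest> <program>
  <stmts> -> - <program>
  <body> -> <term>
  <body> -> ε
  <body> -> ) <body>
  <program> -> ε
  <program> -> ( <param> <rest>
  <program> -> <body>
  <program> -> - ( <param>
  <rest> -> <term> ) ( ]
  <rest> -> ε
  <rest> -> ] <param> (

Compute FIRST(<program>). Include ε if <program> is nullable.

{ (, ), *, -, ], ε }

<program> -> ε contributes ε.
<program> -> ( <param> <rest> contributes {(}.
From <program> -> <body>: add FIRST(<body>) = { (, ), *, -, ], ε } (including ε since <body> is nullable).
<program> -> - ( <param> contributes {-}.
Union: FIRST(<program>) = { (, ), *, -, ], ε }.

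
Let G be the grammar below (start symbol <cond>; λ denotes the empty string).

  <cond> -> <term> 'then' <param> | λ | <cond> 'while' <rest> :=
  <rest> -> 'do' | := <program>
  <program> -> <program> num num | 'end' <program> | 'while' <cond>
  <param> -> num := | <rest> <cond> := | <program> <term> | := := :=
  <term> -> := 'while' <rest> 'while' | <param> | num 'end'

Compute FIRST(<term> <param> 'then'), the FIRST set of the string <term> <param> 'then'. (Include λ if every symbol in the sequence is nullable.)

{ 'do', 'end', 'while', :=, num }

Add FIRST(<term>) = { 'do', 'end', 'while', :=, num }; <term> is not nullable, stop.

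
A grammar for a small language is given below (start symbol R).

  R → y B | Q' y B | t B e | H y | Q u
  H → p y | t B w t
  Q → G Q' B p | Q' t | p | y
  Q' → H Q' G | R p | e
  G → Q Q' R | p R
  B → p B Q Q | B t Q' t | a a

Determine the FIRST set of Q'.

{ e, p, t, y }

From Q' → H Q' G: add FIRST(H) = { p, t }.
From Q' → R p: add FIRST(R) = { e, p, t, y }.
Q' → e contributes {e}.
Union: FIRST(Q') = { e, p, t, y }.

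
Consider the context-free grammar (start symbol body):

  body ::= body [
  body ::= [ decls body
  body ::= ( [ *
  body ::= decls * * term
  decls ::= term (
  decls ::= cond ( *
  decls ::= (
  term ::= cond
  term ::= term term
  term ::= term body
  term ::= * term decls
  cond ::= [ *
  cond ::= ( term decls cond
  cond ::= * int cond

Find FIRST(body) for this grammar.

{ (, *, [ }

From body ::= body [: add FIRST(body) = { (, *, [ }.
body ::= [ decls body contributes {[}.
body ::= ( [ * contributes {(}.
From body ::= decls * * term: add FIRST(decls) = { (, *, [ }.
Union: FIRST(body) = { (, *, [ }.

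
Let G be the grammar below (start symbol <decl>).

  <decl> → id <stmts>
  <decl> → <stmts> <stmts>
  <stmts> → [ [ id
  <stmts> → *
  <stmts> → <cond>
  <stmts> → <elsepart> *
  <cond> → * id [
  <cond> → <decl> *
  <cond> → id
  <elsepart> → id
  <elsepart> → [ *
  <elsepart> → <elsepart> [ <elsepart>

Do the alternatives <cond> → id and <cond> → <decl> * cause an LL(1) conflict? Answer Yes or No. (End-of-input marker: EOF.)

Yes

FIRST(id) = { id } and FIRST(<decl> *) = { *, [, id }.
Both contain id, so the two alternatives are not disjoint — LL(1) conflict.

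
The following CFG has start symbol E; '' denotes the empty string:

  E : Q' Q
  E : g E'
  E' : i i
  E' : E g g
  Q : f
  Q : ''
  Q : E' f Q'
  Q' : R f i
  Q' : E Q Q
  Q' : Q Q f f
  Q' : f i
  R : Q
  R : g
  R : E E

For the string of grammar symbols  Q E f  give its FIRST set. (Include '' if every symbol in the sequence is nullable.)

Add FIRST(Q)\{''} = { f, g, i }; Q is nullable, continue.
Add FIRST(E) = { f, g, i }; E is not nullable, stop.

{ f, g, i }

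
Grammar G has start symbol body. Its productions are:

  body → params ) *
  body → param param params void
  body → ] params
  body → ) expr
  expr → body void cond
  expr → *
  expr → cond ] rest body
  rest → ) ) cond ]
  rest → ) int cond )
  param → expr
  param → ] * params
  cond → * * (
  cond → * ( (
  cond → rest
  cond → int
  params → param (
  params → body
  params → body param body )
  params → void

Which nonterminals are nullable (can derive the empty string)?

No nonterminal has an empty production or an RHS whose symbols are all nullable.

{ } (none)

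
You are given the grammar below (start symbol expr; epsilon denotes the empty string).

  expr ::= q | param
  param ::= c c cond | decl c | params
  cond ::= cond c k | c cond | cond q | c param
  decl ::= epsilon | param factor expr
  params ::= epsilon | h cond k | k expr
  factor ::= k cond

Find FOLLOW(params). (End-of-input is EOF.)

In param ::= params: params is at the end, add FOLLOW(param) = { EOF, c, h, k, q }.
Union: FOLLOW(params) = { EOF, c, h, k, q }.

{ EOF, c, h, k, q }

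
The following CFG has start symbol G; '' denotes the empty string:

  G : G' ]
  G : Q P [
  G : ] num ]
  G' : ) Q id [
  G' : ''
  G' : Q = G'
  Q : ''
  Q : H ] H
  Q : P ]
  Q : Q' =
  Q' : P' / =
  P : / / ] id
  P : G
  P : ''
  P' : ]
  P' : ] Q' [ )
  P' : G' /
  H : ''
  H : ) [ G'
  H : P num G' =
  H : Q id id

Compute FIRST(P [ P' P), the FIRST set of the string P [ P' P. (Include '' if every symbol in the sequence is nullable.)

{ ), /, =, [, ], id, num }

Add FIRST(P)\{''} = { ), /, =, [, ], id, num }; P is nullable, continue.
[ is a terminal; add {[} and stop.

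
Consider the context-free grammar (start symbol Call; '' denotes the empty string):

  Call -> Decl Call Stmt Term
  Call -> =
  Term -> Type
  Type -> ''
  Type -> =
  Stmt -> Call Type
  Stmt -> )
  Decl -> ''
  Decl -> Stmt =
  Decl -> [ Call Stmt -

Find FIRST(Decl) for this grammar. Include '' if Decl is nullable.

{ ), =, [, '' }

Decl -> '' contributes ''.
From Decl -> Stmt =: add FIRST(Stmt) = { ), =, [ }.
Decl -> [ Call Stmt - contributes {[}.
Union: FIRST(Decl) = { ), =, [, '' }.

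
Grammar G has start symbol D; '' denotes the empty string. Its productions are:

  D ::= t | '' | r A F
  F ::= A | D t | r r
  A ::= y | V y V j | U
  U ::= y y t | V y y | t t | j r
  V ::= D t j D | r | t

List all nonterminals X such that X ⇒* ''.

Directly nullable (have an ''-production): D.
No other nonterminal has a production whose RHS symbols are all nullable.

{ D }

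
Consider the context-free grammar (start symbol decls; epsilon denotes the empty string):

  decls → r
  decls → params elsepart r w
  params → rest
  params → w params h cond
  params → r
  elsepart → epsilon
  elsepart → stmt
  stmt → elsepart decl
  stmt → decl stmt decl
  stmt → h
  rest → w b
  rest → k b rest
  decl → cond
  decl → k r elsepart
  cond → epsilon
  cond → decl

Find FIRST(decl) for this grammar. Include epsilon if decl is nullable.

{ k, epsilon }

From decl → cond: add FIRST(cond) = { k, epsilon } (including epsilon since cond is nullable).
decl → k r elsepart contributes {k}.
Union: FIRST(decl) = { k, epsilon }.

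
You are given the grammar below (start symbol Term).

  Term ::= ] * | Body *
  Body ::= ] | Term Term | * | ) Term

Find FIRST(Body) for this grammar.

{ ), *, ] }

Body ::= ] contributes {]}.
From Body ::= Term Term: add FIRST(Term) = { ), *, ] }.
Body ::= * contributes {*}.
Body ::= ) Term contributes {)}.
Union: FIRST(Body) = { ), *, ] }.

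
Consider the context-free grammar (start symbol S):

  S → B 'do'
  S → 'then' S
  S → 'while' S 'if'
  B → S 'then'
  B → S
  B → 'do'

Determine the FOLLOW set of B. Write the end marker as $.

In S → B 'do': add FIRST('do') = { 'do' }.
Union: FOLLOW(B) = { 'do' }.

{ 'do' }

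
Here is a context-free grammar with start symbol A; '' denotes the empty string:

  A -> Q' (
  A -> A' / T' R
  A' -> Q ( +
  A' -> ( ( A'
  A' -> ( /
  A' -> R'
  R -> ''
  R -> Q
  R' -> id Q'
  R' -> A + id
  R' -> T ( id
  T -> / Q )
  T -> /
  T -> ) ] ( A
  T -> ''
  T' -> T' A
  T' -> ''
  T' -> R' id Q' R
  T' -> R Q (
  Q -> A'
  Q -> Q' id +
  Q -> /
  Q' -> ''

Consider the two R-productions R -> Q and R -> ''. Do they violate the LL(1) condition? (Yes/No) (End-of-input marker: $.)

FIRST(Q) = { (, ), /, id } and FIRST('') = { '' }.
The second alternative is nullable and FOLLOW(R) = { $, (, ), +, /, id } shares ( with FIRST of the first — conflict.

Yes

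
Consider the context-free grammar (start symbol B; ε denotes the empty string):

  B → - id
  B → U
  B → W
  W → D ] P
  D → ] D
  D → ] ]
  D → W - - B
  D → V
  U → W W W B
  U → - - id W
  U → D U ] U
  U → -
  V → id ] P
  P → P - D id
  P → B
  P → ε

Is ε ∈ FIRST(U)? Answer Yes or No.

No

Nullable nonterminals: P.
No production of U has an RHS whose symbols are all nullable, so U is not nullable.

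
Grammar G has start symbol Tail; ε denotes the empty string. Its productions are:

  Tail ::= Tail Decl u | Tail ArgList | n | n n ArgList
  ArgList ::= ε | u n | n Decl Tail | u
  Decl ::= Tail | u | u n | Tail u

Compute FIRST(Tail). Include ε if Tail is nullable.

From Tail ::= Tail Decl u: add FIRST(Tail) = { n }.
From Tail ::= Tail ArgList: add FIRST(Tail) = { n }.
Tail ::= n contributes {n}.
Tail ::= n n ArgList contributes {n}.
Union: FIRST(Tail) = { n }.

{ n }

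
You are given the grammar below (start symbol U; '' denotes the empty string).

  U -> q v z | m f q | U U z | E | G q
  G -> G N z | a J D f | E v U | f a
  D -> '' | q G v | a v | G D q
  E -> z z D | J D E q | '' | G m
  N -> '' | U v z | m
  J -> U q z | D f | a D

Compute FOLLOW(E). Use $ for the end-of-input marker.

{ $, a, f, m, q, v, z }

In U -> E: E is at the end, add FOLLOW(U) = { $, a, f, m, q, v, z }.
In G -> E v U: add FIRST(v U) = { v }.
In E -> J D E q: add FIRST(q) = { q }.
Union: FOLLOW(E) = { $, a, f, m, q, v, z }.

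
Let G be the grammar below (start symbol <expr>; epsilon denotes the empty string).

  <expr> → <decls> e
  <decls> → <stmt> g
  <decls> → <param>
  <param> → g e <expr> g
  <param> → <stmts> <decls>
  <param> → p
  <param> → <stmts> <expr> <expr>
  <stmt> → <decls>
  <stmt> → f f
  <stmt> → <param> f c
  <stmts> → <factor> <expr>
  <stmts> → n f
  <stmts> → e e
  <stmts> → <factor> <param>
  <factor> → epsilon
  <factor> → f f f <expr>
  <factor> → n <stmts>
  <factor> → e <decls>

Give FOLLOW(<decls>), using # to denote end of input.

{ e, f, g, n, p }

In <expr> → <decls> e: add FIRST(e) = { e }.
In <param> → <stmts> <decls>: <decls> is at the end, add FOLLOW(<param>) = { e, f, g, n, p }.
In <stmt> → <decls>: <decls> is at the end, add FOLLOW(<stmt>) = { g }.
In <factor> → e <decls>: <decls> is at the end, add FOLLOW(<factor>) = { e, f, g, n, p }.
Union: FOLLOW(<decls>) = { e, f, g, n, p }.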